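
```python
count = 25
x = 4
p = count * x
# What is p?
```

Trace:
`count = 25` → count = 25
`x = 4` → x = 4
`p = count * x` → p = 100
So p = 100

Answer: 100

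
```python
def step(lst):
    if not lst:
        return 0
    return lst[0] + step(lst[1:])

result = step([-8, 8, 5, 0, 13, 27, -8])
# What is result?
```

(-8) + 8 + 5 + 0 + 13 + 27 + (-8) + 0 = 37

Answer: 37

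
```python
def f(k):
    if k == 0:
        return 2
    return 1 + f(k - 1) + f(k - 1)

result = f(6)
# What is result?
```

f(k) = 1 + 2·f(k-1), f(0)=2. Closed form: (2+1)·2^6 - 1 = 191.

Answer: 191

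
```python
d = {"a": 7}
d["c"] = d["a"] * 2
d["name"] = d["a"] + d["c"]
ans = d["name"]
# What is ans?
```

Trace:
`d = {"a": 7}` → d = {'a': 7}
`d["c"] = d["a"] * 2` → d = {'a': 7, 'c': 14}
`d["name"] = d["a"] + d["c"]` → d = {'a': 7, 'c': 14, 'name': 21}
`ans = d["name"]` → ans = 21
So ans = 21

Answer: 21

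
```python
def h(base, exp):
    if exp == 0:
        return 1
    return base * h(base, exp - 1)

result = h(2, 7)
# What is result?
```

h(2, 7) = 2 * 2 * 2 * 2 * 2 * 2 * 2 = 128

Answer: 128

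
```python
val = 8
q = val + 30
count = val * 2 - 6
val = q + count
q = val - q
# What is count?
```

Trace:
`val = 8` → val = 8
`q = val + 30` → q = 38
`count = val * 2 - 6` → count = 10
`val = q + count` → val = 48
`q = val - q` → q = 10
So count = 10

Answer: 10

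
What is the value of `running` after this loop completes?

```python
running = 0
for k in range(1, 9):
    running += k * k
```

Sum of squares 1² to 8² = 204
`running` takes the values: 0 → 1 → 5 → 14 → 30 → 55 → 91 → 140 → 204

Answer: 204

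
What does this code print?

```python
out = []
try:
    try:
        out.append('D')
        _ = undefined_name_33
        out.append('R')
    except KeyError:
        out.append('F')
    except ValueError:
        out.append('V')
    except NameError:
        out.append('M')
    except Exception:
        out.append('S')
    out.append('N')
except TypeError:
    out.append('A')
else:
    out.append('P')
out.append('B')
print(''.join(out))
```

Execution trace: 'D' (inner try body) → 'M' (inner except NameError) → 'N' (try body, no exception) → 'P' (else) → 'B' (after the try/except). Output: DMNPB

Answer: DMNPB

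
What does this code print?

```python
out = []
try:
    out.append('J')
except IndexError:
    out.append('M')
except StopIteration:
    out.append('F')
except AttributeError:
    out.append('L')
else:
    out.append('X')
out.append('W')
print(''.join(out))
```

Execution trace: 'J' (try body, no exception) → 'X' (else) → 'W' (after the try/except). Output: JXW

Answer: JXW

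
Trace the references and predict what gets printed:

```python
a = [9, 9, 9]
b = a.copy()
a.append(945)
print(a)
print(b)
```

Key concept: list.copy() creates independent copy.
Step by step:
`a = [9, 9, 9]` → a = [9, 9, 9]
`b = a.copy()` → b = [9, 9, 9]
`a.append(945)` → a = [9, 9, 9, 945]
`print(a)` → prints [9, 9, 9, 945]
`print(b)` → prints [9, 9, 9]

Answer:
[9, 9, 9, 945]
[9, 9, 9]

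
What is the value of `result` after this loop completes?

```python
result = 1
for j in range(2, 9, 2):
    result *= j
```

Product of even numbers 2 to 8
`result` takes the values: 1 → 2 → 8 → 48 → 384

Answer: 384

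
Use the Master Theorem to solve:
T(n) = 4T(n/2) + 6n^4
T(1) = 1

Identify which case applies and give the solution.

a=4, b=2, f(n)=6n^4. log_2(4) = 2. Since c=4 > 2 and the regularity condition holds (4(n/2)^4 = (4/2^4)n^4 with 4/2^4 < 1), Case 3 applies: T(n) = Θ(f(n)) = O(n^4).

Answer: O(n^4) - Case 3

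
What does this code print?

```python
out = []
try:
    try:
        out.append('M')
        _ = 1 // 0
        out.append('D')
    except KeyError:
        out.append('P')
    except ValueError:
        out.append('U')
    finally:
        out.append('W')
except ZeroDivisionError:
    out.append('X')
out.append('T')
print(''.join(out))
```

Execution trace: 'M' (try body) → 'W' (finally) → 'X' (outer except ZeroDivisionError) → 'T' (after the try/except). Output: MWXT

Answer: MWXT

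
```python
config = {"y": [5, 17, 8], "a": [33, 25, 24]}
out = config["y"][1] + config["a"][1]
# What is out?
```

Trace:
`config = {"y": [5, 17, 8], "a": [33, 25, 24]}` → config = {'y': [5, 17, 8], 'a': [33, 25, 24]}
`out = config["y"][1] + config["a"][1]` → out = 42
So out = 42

Answer: 42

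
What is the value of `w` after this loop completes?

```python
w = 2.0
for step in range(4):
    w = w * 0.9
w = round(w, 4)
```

Exponential decay: 2.0 * 0.9^4
`w` takes the values: 2.0 → 1.8 → 1.62 → 1.458 → 1.3122

Answer: 1.3122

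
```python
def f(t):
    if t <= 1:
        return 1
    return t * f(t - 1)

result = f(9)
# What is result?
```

f(9) = 9 * 8 * 7 * 6 * 5 * 4 * 3 * 2 * 1 = 362880

Answer: 362880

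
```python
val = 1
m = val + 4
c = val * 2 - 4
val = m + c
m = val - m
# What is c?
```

Trace:
`val = 1` → val = 1
`m = val + 4` → m = 5
`c = val * 2 - 4` → c = -2
`val = m + c` → val = 3
`m = val - m` → m = -2
So c = -2

Answer: -2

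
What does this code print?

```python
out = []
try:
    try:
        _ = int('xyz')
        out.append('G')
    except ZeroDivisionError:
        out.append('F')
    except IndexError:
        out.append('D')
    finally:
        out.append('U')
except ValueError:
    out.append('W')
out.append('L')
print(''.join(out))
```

Execution trace: 'U' (inner finally) → 'W' (outer except ValueError) → 'L' (after the try/except). Output: UWL

Answer: UWL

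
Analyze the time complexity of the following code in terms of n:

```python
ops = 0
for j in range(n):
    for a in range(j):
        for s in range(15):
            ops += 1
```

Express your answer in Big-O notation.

Each loop level contributes: n × n × 1. Multiplying the contributions gives O(n^2).

Answer: O(n^2)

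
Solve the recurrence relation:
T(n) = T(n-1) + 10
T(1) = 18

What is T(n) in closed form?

Unrolling: T(n) = T(1) + 10·(n-1) = 18 + 10(n-1) = 10n + 8.

Answer: T(n) = 10n + 8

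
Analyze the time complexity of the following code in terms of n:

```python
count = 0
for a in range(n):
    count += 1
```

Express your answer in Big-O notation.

Each loop level contributes: n. Multiplying the contributions gives O(n).

Answer: O(n)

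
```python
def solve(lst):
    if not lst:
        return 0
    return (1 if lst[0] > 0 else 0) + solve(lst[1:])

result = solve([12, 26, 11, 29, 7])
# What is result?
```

Count of positive elements in [12, 26, 11, 29, 7] = 5

Answer: 5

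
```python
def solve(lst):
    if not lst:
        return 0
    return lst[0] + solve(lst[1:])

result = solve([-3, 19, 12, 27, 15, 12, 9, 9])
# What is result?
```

(-3) + 19 + 12 + 27 + 15 + 12 + 9 + 9 + 0 = 100

Answer: 100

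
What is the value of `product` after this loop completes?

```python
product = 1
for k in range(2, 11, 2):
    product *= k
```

Product of even numbers 2 to 10
`product` takes the values: 1 → 2 → 8 → 48 → 384 → 3840

Answer: 3840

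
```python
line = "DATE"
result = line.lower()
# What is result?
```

Trace:
`line = "DATE"` → line = 'DATE'
`result = line.lower()` → result = 'date'
So result = 'date'

Answer: 'date'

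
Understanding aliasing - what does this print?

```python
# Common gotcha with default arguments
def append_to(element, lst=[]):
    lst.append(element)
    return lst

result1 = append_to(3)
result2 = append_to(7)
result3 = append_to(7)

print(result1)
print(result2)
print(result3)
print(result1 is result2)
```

Key concept: mutable default argument gotcha.
Step by step:
`result1 = append_to(3)` → result1 = [3]
`result2 = append_to(7)` → result1 = [3, 7] (same object as result2); result2 = [3, 7] (same object as result1)
`result3 = append_to(7)` → result1 = [3, 7, 7] (same object as result2, result3); result2 = [3, 7, 7] (same object as result1, result3); result3 = [3, 7, 7] (same object as result1, result2)
`print(result1)` → prints [3, 7, 7]
`print(result2)` → prints [3, 7, 7]
`print(result3)` → prints [3, 7, 7]
`print(result1 is result2)` → prints True

Answer:
[3, 7, 7]
[3, 7, 7]
[3, 7, 7]
True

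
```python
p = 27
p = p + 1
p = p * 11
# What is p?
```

Trace:
`p = 27` → p = 27
`p = p + 1` → p = 28
`p = p * 11` → p = 308
So p = 308

Answer: 308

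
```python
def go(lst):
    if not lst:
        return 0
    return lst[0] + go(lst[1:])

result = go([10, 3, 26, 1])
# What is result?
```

10 + 3 + 26 + 1 + 0 = 40

Answer: 40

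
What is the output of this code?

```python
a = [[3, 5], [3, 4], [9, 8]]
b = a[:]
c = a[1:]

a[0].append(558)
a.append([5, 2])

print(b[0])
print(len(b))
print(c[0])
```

Key concept: slice with nested mutation.
Step by step:
`a = [[3, 5], [3, 4], [9, 8]]` → a = [[3, 5], [3, 4], [9, 8]]
`b = a[:]` → b = [[3, 5], [3, 4], [9, 8]]
`c = a[1:]` → c = [[3, 4], [9, 8]]
`a[0].append(558)` → a = [[3, 5, 558], [3, 4], [9, 8]]; b = [[3, 5, 558], [3, 4], [9, 8]]
`a.append([5, 2])` → a = [[3, 5, 558], [3, 4], [9, 8], [5, 2]]
`print(b[0])` → prints [3, 5, 558]
`print(len(b))` → prints 3
`print(c[0])` → prints [3, 4]

Answer:
[3, 5, 558]
3
[3, 4]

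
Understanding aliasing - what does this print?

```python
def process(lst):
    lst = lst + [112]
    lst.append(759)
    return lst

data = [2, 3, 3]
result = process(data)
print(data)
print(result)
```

Key concept: rebinding parameter vs mutation.
Step by step:
`data = [2, 3, 3]` → data = [2, 3, 3]
`result = process(data)` → result = [2, 3, 3, 112, 759]
`print(data)` → prints [2, 3, 3]
`print(result)` → prints [2, 3, 3, 112, 759]

Answer:
[2, 3, 3]
[2, 3, 3, 112, 759]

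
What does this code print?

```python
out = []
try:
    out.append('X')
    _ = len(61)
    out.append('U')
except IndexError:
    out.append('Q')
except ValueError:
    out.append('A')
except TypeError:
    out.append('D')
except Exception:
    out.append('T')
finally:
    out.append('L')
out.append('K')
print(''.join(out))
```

Execution trace: 'X' (try body) → 'D' (except TypeError) → 'L' (finally) → 'K' (after the try/except). Output: XDLK

Answer: XDLK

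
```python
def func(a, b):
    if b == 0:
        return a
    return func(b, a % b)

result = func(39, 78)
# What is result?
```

func(39, 78) -> func(78, 39) -> func(39, 0) -> 39

Answer: 39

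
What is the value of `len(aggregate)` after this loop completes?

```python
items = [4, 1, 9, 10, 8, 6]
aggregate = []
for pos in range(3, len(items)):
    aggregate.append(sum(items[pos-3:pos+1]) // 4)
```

Number of 4-element averages
`aggregate` takes the values: [] → [6] → [6, 7] → [6, 7, 8]
So `len(aggregate)` = 3

Answer: 3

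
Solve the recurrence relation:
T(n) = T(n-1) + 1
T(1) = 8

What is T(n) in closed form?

Unrolling: T(n) = T(1) + 1·(n-1) = 8 + 1(n-1) = n + 7.

Answer: T(n) = n + 7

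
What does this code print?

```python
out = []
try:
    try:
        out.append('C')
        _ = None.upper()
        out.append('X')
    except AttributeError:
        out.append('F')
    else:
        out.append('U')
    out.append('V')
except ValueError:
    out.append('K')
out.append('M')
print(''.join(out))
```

Execution trace: 'C' (inner try body) → 'F' (inner except AttributeError) → 'V' (try body, no exception) → 'M' (after the try/except). Output: CFVM

Answer: CFVM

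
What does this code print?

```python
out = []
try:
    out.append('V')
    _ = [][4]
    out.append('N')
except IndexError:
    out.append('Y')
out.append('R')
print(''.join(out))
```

Execution trace: 'V' (try body) → 'Y' (except IndexError) → 'R' (after the try/except). Output: VYR

Answer: VYR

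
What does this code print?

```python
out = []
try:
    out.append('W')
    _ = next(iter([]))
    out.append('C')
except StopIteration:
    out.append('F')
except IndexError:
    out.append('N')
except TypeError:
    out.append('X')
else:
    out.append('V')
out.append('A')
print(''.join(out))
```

Execution trace: 'W' (try body) → 'F' (except StopIteration) → 'A' (after the try/except). Output: WFA

Answer: WFA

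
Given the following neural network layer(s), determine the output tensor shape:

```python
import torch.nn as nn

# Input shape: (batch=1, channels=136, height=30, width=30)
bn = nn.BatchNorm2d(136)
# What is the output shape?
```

Input: (1, 136, 30, 30) -> Output: (1, 136, 30, 30)

Answer: (1, 136, 30, 30)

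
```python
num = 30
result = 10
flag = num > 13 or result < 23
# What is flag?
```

Trace:
`num = 30` → num = 30
`result = 10` → result = 10
`flag = num > 13 or result < 23` → flag = True
So flag = True

Answer: True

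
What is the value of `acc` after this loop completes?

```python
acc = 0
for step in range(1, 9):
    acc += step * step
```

Sum of squares 1² to 8² = 204
`acc` takes the values: 0 → 1 → 5 → 14 → 30 → 55 → 91 → 140 → 204

Answer: 204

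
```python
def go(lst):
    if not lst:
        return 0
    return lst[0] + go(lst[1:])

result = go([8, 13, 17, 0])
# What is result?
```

8 + 13 + 17 + 0 + 0 = 38

Answer: 38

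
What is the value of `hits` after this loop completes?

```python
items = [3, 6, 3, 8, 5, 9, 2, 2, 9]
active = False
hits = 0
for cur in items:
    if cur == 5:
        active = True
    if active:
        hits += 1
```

Count elements after first 5 in [3, 6, 3, 8, 5, 9, 2, 2, 9]
`hits` takes the values: 0 → 1 → 2 → 3 → 4 → 5

Answer: 5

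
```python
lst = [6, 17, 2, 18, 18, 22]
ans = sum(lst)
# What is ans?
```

Trace:
`lst = [6, 17, 2, 18, 18, 22]` → lst = [6, 17, 2, 18, 18, 22]
`ans = sum(lst)` → ans = 83
So ans = 83

Answer: 83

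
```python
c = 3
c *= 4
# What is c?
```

Trace:
`c = 3` → c = 3
`c *= 4` → c = 12
So c = 12

Answer: 12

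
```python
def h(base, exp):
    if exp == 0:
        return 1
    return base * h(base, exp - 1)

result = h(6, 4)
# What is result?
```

h(6, 4) = 6 * 6 * 6 * 6 = 1296

Answer: 1296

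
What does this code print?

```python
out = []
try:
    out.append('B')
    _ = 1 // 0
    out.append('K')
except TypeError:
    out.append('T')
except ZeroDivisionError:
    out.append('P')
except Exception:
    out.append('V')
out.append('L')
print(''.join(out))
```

Execution trace: 'B' (try body) → 'P' (except ZeroDivisionError) → 'L' (after the try/except). Output: BPL

Answer: BPL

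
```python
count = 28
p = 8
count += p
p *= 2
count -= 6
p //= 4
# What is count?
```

Trace:
`count = 28` → count = 28
`p = 8` → p = 8
`count += p` → count = 36
`p *= 2` → p = 16
`count -= 6` → count = 30
`p //= 4` → p = 4
So count = 30

Answer: 30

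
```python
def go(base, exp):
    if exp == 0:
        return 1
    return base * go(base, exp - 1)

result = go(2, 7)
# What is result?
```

go(2, 7) = 2 * 2 * 2 * 2 * 2 * 2 * 2 = 128

Answer: 128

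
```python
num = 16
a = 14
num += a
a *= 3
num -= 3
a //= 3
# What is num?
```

Trace:
`num = 16` → num = 16
`a = 14` → a = 14
`num += a` → num = 30
`a *= 3` → a = 42
`num -= 3` → num = 27
`a //= 3` → a = 14
So num = 27

Answer: 27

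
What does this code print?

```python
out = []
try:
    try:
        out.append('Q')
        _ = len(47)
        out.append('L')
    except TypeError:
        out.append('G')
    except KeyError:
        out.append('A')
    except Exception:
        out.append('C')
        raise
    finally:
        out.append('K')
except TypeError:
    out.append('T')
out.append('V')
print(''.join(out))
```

Execution trace: 'Q' (inner try body) → 'G' (inner except TypeError) → 'K' (inner finally) → 'V' (after the try/except). Output: QGKV

Answer: QGKV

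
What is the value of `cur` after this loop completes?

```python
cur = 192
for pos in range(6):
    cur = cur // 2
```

Halve 6 times: 192 // 2^6 = 3
`cur` takes the values: 192 → 96 → 48 → 24 → 12 → 6 → 3

Answer: 3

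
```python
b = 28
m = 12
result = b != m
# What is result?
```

Trace:
`b = 28` → b = 28
`m = 12` → m = 12
`result = b != m` → result = True
So result = True

Answer: True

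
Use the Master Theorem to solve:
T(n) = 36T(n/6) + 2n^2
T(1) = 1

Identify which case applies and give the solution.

a=36, b=6, f(n)=2n^2. log_6(36) = 2. Since c=2 = 2, Case 2 applies: T(n) = Θ(n^log_b(a) · log n) = O(n^2 log n).

Answer: O(n^2 log n) - Case 2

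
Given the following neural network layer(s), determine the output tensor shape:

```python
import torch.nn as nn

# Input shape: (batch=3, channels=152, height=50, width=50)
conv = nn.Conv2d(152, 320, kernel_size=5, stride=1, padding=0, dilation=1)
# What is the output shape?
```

Input: (3, 152, 50, 50) -> Output: (3, 320, 46, 46)

Answer: (3, 320, 46, 46)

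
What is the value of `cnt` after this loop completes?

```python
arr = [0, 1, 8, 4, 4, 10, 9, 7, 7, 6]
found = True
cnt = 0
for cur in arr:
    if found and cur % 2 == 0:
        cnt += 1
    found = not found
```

Count even values at even positions
`cnt` takes the values: 0 → 1 → 2 → 3

Answer: 3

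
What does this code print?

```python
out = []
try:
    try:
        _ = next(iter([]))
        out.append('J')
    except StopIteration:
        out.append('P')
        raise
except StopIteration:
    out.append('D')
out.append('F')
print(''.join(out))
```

Execution trace: 'P' (except StopIteration) → 'D' (outer except StopIteration) → 'F' (after the try/except). Output: PDF

Answer: PDF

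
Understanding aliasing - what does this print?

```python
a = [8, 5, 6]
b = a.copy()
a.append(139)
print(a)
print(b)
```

Key concept: list.copy() creates independent copy.
Step by step:
`a = [8, 5, 6]` → a = [8, 5, 6]
`b = a.copy()` → b = [8, 5, 6]
`a.append(139)` → a = [8, 5, 6, 139]
`print(a)` → prints [8, 5, 6, 139]
`print(b)` → prints [8, 5, 6]

Answer:
[8, 5, 6, 139]
[8, 5, 6]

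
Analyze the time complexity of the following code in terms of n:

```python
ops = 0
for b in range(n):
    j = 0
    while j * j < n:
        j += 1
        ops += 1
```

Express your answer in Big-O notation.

Each loop level contributes: n × √n. Multiplying the contributions gives O(n√n).

Answer: O(n√n)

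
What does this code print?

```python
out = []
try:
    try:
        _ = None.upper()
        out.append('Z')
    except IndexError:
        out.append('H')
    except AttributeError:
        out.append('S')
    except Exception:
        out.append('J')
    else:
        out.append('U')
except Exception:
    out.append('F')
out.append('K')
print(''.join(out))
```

Execution trace: 'S' (inner except AttributeError) → 'K' (after the try/except). Output: SK

Answer: SK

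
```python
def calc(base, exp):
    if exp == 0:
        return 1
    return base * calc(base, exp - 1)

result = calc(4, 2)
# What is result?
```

calc(4, 2) = 4 * 4 = 16

Answer: 16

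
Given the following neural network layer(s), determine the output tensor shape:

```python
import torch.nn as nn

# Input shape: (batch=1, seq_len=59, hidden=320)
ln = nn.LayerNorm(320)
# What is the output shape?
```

Input: (1, 59, 320) -> Output: (1, 59, 320)

Answer: (1, 59, 320)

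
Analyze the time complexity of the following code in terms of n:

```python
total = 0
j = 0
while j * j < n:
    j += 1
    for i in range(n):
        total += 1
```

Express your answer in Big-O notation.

Each loop level contributes: √n × n. Multiplying the contributions gives O(n√n).

Answer: O(n√n)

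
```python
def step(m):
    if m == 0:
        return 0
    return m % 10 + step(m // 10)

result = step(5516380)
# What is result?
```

Sum of digits of 5516380: 0 + 8 + 3 + 6 + 1 + 5 + 5 = 28

Answer: 28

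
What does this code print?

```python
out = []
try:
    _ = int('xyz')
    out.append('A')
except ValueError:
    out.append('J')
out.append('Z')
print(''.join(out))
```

Execution trace: 'J' (except ValueError) → 'Z' (after the try/except). Output: JZ

Answer: JZ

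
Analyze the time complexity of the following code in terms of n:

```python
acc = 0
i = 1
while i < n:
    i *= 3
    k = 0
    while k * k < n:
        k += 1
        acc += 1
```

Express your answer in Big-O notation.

Each loop level contributes: log n × √n. Multiplying the contributions gives O(√n log n).

Answer: O(√n log n)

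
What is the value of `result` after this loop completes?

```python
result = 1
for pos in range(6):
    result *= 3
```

3^6 = 729
`result` takes the values: 1 → 3 → 9 → 27 → 81 → 243 → 729

Answer: 729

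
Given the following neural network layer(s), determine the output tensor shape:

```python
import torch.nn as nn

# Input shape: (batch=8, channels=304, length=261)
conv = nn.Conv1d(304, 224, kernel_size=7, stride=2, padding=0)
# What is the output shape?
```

Input: (8, 304, 261) -> Output: (8, 224, 128)

Answer: (8, 224, 128)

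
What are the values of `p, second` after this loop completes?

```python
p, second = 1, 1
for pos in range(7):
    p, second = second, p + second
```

Fibonacci: after 7 iterations
`p, second` takes the values: (1, 1) → (1, 2) → (2, 3) → (3, 5) → (5, 8) → (8, 13) → (13, 21) → (21, 34)

Answer: 21, 34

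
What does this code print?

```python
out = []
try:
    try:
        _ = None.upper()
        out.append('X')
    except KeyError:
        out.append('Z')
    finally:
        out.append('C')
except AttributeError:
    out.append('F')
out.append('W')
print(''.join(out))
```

Execution trace: 'C' (finally) → 'F' (outer except AttributeError) → 'W' (after the try/except). Output: CFW

Answer: CFW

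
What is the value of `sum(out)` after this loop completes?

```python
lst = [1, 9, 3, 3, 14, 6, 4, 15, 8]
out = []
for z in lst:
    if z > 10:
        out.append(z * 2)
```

Sum of doubled values > 10
`out` takes the values: [] → [28] → [28, 30]
So `sum(out)` = 58

Answer: 58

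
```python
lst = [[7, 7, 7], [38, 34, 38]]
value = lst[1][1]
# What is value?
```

Trace:
`lst = [[7, 7, 7], [38, 34, 38]]` → lst = [[7, 7, 7], [38, 34, 38]]
`value = lst[1][1]` → value = 34
So value = 34

Answer: 34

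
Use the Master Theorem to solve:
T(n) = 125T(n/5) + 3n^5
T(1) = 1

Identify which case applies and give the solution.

a=125, b=5, f(n)=3n^5. log_5(125) = 3. Since c=5 > 3 and the regularity condition holds (125(n/5)^5 = (125/5^5)n^5 with 125/5^5 < 1), Case 3 applies: T(n) = Θ(f(n)) = O(n^5).

Answer: O(n^5) - Case 3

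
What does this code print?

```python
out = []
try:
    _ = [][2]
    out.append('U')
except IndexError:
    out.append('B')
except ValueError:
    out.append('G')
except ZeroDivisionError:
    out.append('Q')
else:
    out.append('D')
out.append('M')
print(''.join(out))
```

Execution trace: 'B' (except IndexError) → 'M' (after the try/except). Output: BM

Answer: BM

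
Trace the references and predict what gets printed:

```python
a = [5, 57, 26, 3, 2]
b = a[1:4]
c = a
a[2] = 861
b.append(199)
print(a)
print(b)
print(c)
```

Key concept: slice vs alias.
Step by step:
`a = [5, 57, 26, 3, 2]` → a = [5, 57, 26, 3, 2]
`b = a[1:4]` → b = [57, 26, 3]
`c = a` → c = [5, 57, 26, 3, 2] (same object as a)
`a[2] = 861` → a = [5, 57, 861, 3, 2] (same object as c); c = [5, 57, 861, 3, 2] (same object as a)
`b.append(199)` → b = [57, 26, 3, 199]
`print(a)` → prints [5, 57, 861, 3, 2]
`print(b)` → prints [57, 26, 3, 199]
`print(c)` → prints [5, 57, 861, 3, 2]

Answer:
[5, 57, 861, 3, 2]
[57, 26, 3, 199]
[5, 57, 861, 3, 2]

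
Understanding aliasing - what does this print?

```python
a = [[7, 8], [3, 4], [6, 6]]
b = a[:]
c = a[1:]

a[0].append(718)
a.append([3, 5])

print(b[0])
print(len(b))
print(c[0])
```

Key concept: slice with nested mutation.
Step by step:
`a = [[7, 8], [3, 4], [6, 6]]` → a = [[7, 8], [3, 4], [6, 6]]
`b = a[:]` → b = [[7, 8], [3, 4], [6, 6]]
`c = a[1:]` → c = [[3, 4], [6, 6]]
`a[0].append(718)` → a = [[7, 8, 718], [3, 4], [6, 6]]; b = [[7, 8, 718], [3, 4], [6, 6]]
`a.append([3, 5])` → a = [[7, 8, 718], [3, 4], [6, 6], [3, 5]]
`print(b[0])` → prints [7, 8, 718]
`print(len(b))` → prints 3
`print(c[0])` → prints [3, 4]

Answer:
[7, 8, 718]
3
[3, 4]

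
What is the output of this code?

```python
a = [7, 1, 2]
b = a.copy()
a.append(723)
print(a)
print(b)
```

Key concept: list.copy() creates independent copy.
Step by step:
`a = [7, 1, 2]` → a = [7, 1, 2]
`b = a.copy()` → b = [7, 1, 2]
`a.append(723)` → a = [7, 1, 2, 723]
`print(a)` → prints [7, 1, 2, 723]
`print(b)` → prints [7, 1, 2]

Answer:
[7, 1, 2, 723]
[7, 1, 2]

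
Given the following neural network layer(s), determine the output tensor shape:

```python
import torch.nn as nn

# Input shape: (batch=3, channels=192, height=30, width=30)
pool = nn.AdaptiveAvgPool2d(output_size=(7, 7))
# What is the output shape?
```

Input: (3, 192, 30, 30) -> Output: (3, 192, 7, 7)

Answer: (3, 192, 7, 7)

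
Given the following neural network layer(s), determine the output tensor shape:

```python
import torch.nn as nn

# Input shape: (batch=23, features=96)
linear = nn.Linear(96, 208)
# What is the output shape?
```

Input: (23, 96) -> Output: (23, 208)

Answer: (23, 208)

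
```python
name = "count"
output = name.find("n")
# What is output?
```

Trace:
`name = "count"` → name = 'count'
`output = name.find("n")` → output = 3
So output = 3

Answer: 3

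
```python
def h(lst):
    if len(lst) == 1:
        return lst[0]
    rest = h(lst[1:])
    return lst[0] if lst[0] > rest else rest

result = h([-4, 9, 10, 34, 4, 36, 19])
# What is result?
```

Recursive max over [-4, 9, 10, 34, 4, 36, 19] = 36

Answer: 36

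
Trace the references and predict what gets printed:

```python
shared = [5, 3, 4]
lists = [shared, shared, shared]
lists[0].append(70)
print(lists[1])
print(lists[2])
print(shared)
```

Key concept: list of same reference.
Step by step:
`shared = [5, 3, 4]` → shared = [5, 3, 4]
`lists = [shared, shared, shared]` → lists = [[5, 3, 4], [5, 3, 4], [5, 3, 4]]
`lists[0].append(70)` → shared = [5, 3, 4, 70]; lists = [[5, 3, 4, 70], [5, 3, 4, 70], [5, 3, 4, 70]]
`print(lists[1])` → prints [5, 3, 4, 70]
`print(lists[2])` → prints [5, 3, 4, 70]
`print(shared)` → prints [5, 3, 4, 70]

Answer:
[5, 3, 4, 70]
[5, 3, 4, 70]
[5, 3, 4, 70]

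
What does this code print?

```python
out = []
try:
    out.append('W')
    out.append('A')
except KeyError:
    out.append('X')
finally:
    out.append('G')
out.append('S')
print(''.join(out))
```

Execution trace: 'W' (try body) → 'A' (try body, no exception) → 'G' (finally) → 'S' (after the try/except). Output: WAGS

Answer: WAGS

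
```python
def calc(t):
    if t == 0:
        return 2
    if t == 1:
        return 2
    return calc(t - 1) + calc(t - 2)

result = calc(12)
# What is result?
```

Build up from base cases: calc(0)=2, calc(1)=2, calc(2)=4, calc(3)=6, calc(4)=10, calc(5)=16, calc(6)=26, ..., calc(12)=466

Answer: 466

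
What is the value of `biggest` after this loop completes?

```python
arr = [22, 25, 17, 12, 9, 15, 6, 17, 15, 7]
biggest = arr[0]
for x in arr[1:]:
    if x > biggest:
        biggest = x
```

Maximum of [22, 25, 17, 12, 9, 15, 6, 17, 15, 7]
`biggest` takes the values: 22 → 25

Answer: 25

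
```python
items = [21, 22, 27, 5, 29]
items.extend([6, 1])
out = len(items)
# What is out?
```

Trace:
`items = [21, 22, 27, 5, 29]` → items = [21, 22, 27, 5, 29]
`items.extend([6, 1])` → items = [21, 22, 27, 5, 29, 6, 1]
`out = len(items)` → out = 7
So out = 7

Answer: 7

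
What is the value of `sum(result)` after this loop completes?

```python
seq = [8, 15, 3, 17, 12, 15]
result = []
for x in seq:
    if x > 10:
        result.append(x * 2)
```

Sum of doubled values > 10
`result` takes the values: [] → [30] → [30, 34] → [30, 34, 24] → [30, 34, 24, 30]
So `sum(result)` = 118

Answer: 118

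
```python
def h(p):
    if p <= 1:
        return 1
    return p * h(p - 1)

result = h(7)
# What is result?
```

h(7) = 7 * 6 * 5 * 4 * 3 * 2 * 1 = 5040

Answer: 5040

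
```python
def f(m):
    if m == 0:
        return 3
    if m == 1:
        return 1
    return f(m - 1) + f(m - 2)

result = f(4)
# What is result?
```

Build up from base cases: f(0)=3, f(1)=1, f(2)=4, f(3)=5, f(4)=9

Answer: 9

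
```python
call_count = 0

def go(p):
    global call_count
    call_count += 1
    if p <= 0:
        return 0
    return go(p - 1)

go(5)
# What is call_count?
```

Linear recursion stepping by 1: 6 calls from p=5 down to ≤0.

Answer: 6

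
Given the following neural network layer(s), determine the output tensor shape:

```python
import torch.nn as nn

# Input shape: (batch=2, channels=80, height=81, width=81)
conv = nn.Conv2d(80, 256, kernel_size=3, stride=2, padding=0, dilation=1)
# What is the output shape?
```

Input: (2, 80, 81, 81) -> Output: (2, 256, 40, 40)

Answer: (2, 256, 40, 40)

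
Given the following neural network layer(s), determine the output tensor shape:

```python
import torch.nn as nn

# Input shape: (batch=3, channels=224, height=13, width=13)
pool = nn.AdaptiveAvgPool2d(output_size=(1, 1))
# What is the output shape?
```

Input: (3, 224, 13, 13) -> Output: (3, 224, 1, 1)

Answer: (3, 224, 1, 1)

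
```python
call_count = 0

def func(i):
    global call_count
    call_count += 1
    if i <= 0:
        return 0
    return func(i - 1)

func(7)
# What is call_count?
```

Linear recursion stepping by 1: 8 calls from i=7 down to ≤0.

Answer: 8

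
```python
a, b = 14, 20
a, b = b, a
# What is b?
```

Trace:
`a, b = 14, 20` → a = 14; b = 20
`a, b = b, a` → a = 20; b = 14
So b = 14

Answer: 14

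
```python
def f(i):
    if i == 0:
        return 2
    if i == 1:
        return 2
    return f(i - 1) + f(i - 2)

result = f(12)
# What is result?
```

Build up from base cases: f(0)=2, f(1)=2, f(2)=4, f(3)=6, f(4)=10, f(5)=16, f(6)=26, ..., f(12)=466

Answer: 466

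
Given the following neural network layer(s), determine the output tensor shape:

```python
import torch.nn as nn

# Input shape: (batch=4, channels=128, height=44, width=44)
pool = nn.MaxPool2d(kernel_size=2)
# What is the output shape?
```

Input: (4, 128, 44, 44) -> Output: (4, 128, 22, 22)

Answer: (4, 128, 22, 22)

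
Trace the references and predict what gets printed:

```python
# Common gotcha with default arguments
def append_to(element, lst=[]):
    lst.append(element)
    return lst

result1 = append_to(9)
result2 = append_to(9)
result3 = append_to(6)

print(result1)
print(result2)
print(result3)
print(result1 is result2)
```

Key concept: mutable default argument gotcha.
Step by step:
`result1 = append_to(9)` → result1 = [9]
`result2 = append_to(9)` → result1 = [9, 9] (same object as result2); result2 = [9, 9] (same object as result1)
`result3 = append_to(6)` → result1 = [9, 9, 6] (same object as result2, result3); result2 = [9, 9, 6] (same object as result1, result3); result3 = [9, 9, 6] (same object as result1, result2)
`print(result1)` → prints [9, 9, 6]
`print(result2)` → prints [9, 9, 6]
`print(result3)` → prints [9, 9, 6]
`print(result1 is result2)` → prints True

Answer:
[9, 9, 6]
[9, 9, 6]
[9, 9, 6]
True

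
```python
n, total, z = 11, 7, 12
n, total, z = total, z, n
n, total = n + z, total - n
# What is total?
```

Trace:
`n, total, z = 11, 7, 12` → n = 11; total = 7; z = 12
`n, total, z = total, z, n` → n = 7; total = 12; z = 11
`n, total = n + z, total - n` → n = 18; total = 5
So total = 5

Answer: 5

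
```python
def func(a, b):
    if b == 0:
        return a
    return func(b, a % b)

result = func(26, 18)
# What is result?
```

func(26, 18) -> func(18, 8) -> func(8, 2) -> func(2, 0) -> 2

Answer: 2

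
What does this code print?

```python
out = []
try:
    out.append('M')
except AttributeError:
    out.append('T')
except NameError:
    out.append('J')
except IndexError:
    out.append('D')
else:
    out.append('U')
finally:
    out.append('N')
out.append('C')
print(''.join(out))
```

Execution trace: 'M' (try body, no exception) → 'U' (else) → 'N' (finally) → 'C' (after the try/except). Output: MUNC

Answer: MUNC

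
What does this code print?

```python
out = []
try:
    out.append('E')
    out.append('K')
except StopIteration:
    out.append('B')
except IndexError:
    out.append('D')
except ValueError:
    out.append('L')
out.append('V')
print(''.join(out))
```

Execution trace: 'E' (try body) → 'K' (try body, no exception) → 'V' (after the try/except). Output: EKV

Answer: EKV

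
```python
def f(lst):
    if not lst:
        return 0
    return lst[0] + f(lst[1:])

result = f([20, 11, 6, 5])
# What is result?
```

20 + 11 + 6 + 5 + 0 = 42

Answer: 42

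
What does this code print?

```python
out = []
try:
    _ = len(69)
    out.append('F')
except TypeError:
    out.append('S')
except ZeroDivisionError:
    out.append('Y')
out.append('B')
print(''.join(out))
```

Execution trace: 'S' (except TypeError) → 'B' (after the try/except). Output: SB

Answer: SB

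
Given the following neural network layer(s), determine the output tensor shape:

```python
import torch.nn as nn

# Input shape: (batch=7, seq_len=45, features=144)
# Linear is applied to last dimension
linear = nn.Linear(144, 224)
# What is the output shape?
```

Input: (7, 45, 144) -> Output: (7, 45, 224)

Answer: (7, 45, 224)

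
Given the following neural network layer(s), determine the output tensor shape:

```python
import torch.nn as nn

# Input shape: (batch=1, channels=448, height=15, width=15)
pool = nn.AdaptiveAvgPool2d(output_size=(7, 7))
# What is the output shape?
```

Input: (1, 448, 15, 15) -> Output: (1, 448, 7, 7)

Answer: (1, 448, 7, 7)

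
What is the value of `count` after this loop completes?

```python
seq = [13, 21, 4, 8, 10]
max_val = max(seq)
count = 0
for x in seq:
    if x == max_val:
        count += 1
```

Count of max value 21 in [13, 21, 4, 8, 10]
`count` takes the values: 0 → 1

Answer: 1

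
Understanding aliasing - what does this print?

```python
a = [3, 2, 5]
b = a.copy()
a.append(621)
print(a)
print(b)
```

Key concept: list.copy() creates independent copy.
Step by step:
`a = [3, 2, 5]` → a = [3, 2, 5]
`b = a.copy()` → b = [3, 2, 5]
`a.append(621)` → a = [3, 2, 5, 621]
`print(a)` → prints [3, 2, 5, 621]
`print(b)` → prints [3, 2, 5]

Answer:
[3, 2, 5, 621]
[3, 2, 5]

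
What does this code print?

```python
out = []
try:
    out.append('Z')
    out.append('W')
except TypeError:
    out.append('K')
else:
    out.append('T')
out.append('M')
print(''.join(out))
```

Execution trace: 'Z' (try body) → 'W' (try body, no exception) → 'T' (else) → 'M' (after the try/except). Output: ZWTM

Answer: ZWTM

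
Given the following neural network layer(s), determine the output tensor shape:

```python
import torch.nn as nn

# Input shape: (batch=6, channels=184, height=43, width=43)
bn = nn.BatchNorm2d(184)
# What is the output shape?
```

Input: (6, 184, 43, 43) -> Output: (6, 184, 43, 43)

Answer: (6, 184, 43, 43)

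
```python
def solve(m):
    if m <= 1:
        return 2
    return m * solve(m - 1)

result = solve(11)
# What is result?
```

solve(11) = 11 * 10 * 9 * 8 * 7 * 6 * 5 * 4 * 3 * 2 * 2 = 79833600

Answer: 79833600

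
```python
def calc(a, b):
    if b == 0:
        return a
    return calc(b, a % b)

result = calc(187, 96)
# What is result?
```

calc(187, 96) -> calc(96, 91) -> calc(91, 5) -> calc(5, 1) -> calc(1, 0) -> 1

Answer: 1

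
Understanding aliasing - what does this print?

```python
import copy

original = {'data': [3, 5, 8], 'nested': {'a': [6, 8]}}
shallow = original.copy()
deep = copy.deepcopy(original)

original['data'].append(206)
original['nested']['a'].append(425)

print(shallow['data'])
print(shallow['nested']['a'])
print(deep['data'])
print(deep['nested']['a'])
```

Key concept: comparing shallow vs deep copy.
Step by step:
`original = {'data': [3, 5, 8], 'nested': {'a': [6, 8]}}` → original = {'data': [3, 5, 8], 'nested': {'a': [6, 8]}}
`shallow = original.copy()` → shallow = {'data': [3, 5, 8], 'nested': {'a': [6, 8]}}
`deep = copy.deepcopy(original)` → deep = {'data': [3, 5, 8], 'nested': {'a': [6, 8]}}
`original['data'].append(206)` → original = {'data': [3, 5, 8, 206], 'nested': {'a': [6, 8]}}; shallow = {'data': [3, 5, 8, 206], 'nested': {'a': [6, 8]}}
`original['nested']['a'].append(425)` → original = {'data': [3, 5, 8, 206], 'nested': {'a': [6, 8, 425]}}; shallow = {'data': [3, 5, 8, 206], 'nested': {'a': [6, 8, 425]}}
`print(shallow['data'])` → prints [3, 5, 8, 206]
`print(shallow['nested']['a'])` → prints [6, 8, 425]
`print(deep['data'])` → prints [3, 5, 8]
`print(deep['nested']['a'])` → prints [6, 8]

Answer:
[3, 5, 8, 206]
[6, 8, 425]
[3, 5, 8]
[6, 8]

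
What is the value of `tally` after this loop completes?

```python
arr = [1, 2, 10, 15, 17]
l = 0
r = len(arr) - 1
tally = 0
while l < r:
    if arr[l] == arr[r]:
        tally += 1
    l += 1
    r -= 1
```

Count matching pairs from ends
`tally` takes the values: 0

Answer: 0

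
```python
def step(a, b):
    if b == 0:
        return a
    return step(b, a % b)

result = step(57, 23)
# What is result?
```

step(57, 23) -> step(23, 11) -> step(11, 1) -> step(1, 0) -> 1

Answer: 1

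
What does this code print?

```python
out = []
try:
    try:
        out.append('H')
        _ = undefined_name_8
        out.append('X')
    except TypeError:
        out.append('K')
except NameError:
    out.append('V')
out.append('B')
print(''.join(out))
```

Execution trace: 'H' (try body) → 'V' (outer except NameError) → 'B' (after the try/except). Output: HVB

Answer: HVB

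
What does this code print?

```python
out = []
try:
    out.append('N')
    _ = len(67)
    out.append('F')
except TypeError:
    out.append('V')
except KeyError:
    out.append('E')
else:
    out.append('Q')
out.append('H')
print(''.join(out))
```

Execution trace: 'N' (try body) → 'V' (except TypeError) → 'H' (after the try/except). Output: NVH

Answer: NVH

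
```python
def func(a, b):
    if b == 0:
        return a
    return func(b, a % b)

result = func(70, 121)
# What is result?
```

func(70, 121) -> func(121, 70) -> func(70, 51) -> func(51, 19) -> func(19, 13) -> func(13, 6) -> func(6, 1) -> func(1, 0) -> 1

Answer: 1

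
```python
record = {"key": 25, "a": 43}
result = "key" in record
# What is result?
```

Trace:
`record = {"key": 25, "a": 43}` → record = {'key': 25, 'a': 43}
`result = "key" in record` → result = True
So result = True

Answer: True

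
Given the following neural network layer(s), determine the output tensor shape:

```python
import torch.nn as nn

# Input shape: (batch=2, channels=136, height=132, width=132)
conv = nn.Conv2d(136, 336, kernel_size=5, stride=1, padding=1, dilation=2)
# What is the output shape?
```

Input: (2, 136, 132, 132) -> Output: (2, 336, 126, 126)

Answer: (2, 336, 126, 126)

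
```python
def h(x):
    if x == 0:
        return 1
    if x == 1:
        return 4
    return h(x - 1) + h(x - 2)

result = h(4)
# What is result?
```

Build up from base cases: h(0)=1, h(1)=4, h(2)=5, h(3)=9, h(4)=14

Answer: 14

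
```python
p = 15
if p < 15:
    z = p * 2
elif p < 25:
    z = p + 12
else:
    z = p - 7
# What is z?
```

Trace:
`p = 15` → p = 15
`if p < 15: ...` → p < 15 is False, p < 25 is True → z = 27
So z = 27

Answer: 27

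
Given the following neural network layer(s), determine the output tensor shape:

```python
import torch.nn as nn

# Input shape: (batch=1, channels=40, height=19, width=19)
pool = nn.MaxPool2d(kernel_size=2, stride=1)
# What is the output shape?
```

Input: (1, 40, 19, 19) -> Output: (1, 40, 18, 18)

Answer: (1, 40, 18, 18)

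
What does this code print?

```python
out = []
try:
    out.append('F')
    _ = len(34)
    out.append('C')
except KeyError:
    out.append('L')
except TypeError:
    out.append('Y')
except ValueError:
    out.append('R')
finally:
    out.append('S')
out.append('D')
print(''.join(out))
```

Execution trace: 'F' (try body) → 'Y' (except TypeError) → 'S' (finally) → 'D' (after the try/except). Output: FYSD

Answer: FYSD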